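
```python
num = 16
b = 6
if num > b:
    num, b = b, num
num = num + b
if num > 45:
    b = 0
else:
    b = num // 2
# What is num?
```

Trace (tracking num):
num = 16  # -> num = 16
b = 6  # -> b = 6
if num > b:  # condition is True
    num, b = (b, num)  # -> num = 6, b = 16
num = num + b  # -> num = 22
if num > 45:  # condition is False
else:
    b = num // 2  # -> b = 11

Answer: 22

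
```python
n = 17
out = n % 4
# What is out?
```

Answer: 1

Derivation:
Trace (tracking out):
n = 17  # -> n = 17
out = n % 4  # -> out = 1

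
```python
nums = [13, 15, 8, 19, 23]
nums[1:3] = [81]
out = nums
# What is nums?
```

Trace (tracking nums):
nums = [13, 15, 8, 19, 23]  # -> nums = [13, 15, 8, 19, 23]
nums[1:3] = [81]  # -> nums = [13, 81, 19, 23]
out = nums  # -> out = [13, 81, 19, 23]

Answer: [13, 81, 19, 23]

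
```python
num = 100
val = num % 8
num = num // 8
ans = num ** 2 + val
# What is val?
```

Trace (tracking val):
num = 100  # -> num = 100
val = num % 8  # -> val = 4
num = num // 8  # -> num = 12
ans = num ** 2 + val  # -> ans = 148

Answer: 4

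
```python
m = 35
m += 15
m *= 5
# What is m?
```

Answer: 250

Derivation:
Trace (tracking m):
m = 35  # -> m = 35
m += 15  # -> m = 50
m *= 5  # -> m = 250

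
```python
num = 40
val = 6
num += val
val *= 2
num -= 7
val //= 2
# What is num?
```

Trace (tracking num):
num = 40  # -> num = 40
val = 6  # -> val = 6
num += val  # -> num = 46
val *= 2  # -> val = 12
num -= 7  # -> num = 39
val //= 2  # -> val = 6

Answer: 39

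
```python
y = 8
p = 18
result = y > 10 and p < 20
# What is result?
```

Answer: False

Derivation:
Trace (tracking result):
y = 8  # -> y = 8
p = 18  # -> p = 18
result = y > 10 and p < 20  # -> result = False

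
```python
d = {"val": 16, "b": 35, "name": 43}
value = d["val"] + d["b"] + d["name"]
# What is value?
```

Trace (tracking value):
d = {'val': 16, 'b': 35, 'name': 43}  # -> d = {'val': 16, 'b': 35, 'name': 43}
value = d['val'] + d['b'] + d['name']  # -> value = 94

Answer: 94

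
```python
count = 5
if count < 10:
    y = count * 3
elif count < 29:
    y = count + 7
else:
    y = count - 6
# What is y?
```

Trace (tracking y):
count = 5  # -> count = 5
if count < 10:  # condition is True
    y = count * 3  # -> y = 15

Answer: 15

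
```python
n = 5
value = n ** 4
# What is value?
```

Answer: 625

Derivation:
Trace (tracking value):
n = 5  # -> n = 5
value = n ** 4  # -> value = 625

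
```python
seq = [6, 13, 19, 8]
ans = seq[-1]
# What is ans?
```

Trace (tracking ans):
seq = [6, 13, 19, 8]  # -> seq = [6, 13, 19, 8]
ans = seq[-1]  # -> ans = 8

Answer: 8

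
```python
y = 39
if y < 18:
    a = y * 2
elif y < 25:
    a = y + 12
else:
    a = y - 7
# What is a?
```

Trace (tracking a):
y = 39  # -> y = 39
if y < 18:  # condition is False
elif y < 25:  # condition is False
else:
    a = y - 7  # -> a = 32

Answer: 32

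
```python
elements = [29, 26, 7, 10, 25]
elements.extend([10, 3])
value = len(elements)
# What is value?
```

Trace (tracking value):
elements = [29, 26, 7, 10, 25]  # -> elements = [29, 26, 7, 10, 25]
elements.extend([10, 3])  # -> elements = [29, 26, 7, 10, 25, 10, 3]
value = len(elements)  # -> value = 7

Answer: 7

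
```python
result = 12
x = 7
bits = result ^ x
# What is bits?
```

Answer: 11

Derivation:
Trace (tracking bits):
result = 12  # -> result = 12
x = 7  # -> x = 7
bits = result ^ x  # -> bits = 11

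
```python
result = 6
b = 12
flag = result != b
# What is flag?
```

Answer: True

Derivation:
Trace (tracking flag):
result = 6  # -> result = 6
b = 12  # -> b = 12
flag = result != b  # -> flag = True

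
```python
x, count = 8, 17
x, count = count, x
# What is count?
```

Trace (tracking count):
x, count = (8, 17)  # -> x = 8, count = 17
x, count = (count, x)  # -> x = 17, count = 8

Answer: 8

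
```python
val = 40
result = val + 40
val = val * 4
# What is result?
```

Trace (tracking result):
val = 40  # -> val = 40
result = val + 40  # -> result = 80
val = val * 4  # -> val = 160

Answer: 80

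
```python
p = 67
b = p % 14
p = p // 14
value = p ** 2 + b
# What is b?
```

Trace (tracking b):
p = 67  # -> p = 67
b = p % 14  # -> b = 11
p = p // 14  # -> p = 4
value = p ** 2 + b  # -> value = 27

Answer: 11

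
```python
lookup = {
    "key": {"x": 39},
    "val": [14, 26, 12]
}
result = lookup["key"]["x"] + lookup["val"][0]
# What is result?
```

Trace (tracking result):
lookup = {'key': {'x': 39}, 'val': [14, 26, 12]}  # -> lookup = {'key': {'x': 39}, 'val': [14, 26, 12]}
result = lookup['key']['x'] + lookup['val'][0]  # -> result = 53

Answer: 53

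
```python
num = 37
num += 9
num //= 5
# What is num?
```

Trace (tracking num):
num = 37  # -> num = 37
num += 9  # -> num = 46
num //= 5  # -> num = 9

Answer: 9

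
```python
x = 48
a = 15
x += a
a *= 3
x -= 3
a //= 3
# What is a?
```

Answer: 15

Derivation:
Trace (tracking a):
x = 48  # -> x = 48
a = 15  # -> a = 15
x += a  # -> x = 63
a *= 3  # -> a = 45
x -= 3  # -> x = 60
a //= 3  # -> a = 15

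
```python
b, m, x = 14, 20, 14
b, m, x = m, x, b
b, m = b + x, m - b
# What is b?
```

Trace (tracking b):
b, m, x = (14, 20, 14)  # -> b = 14, m = 20, x = 14
b, m, x = (m, x, b)  # -> b = 20, m = 14, x = 14
b, m = (b + x, m - b)  # -> b = 34, m = -6

Answer: 34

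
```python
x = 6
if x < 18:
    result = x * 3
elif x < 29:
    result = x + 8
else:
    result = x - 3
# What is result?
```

Trace (tracking result):
x = 6  # -> x = 6
if x < 18:  # condition is True
    result = x * 3  # -> result = 18

Answer: 18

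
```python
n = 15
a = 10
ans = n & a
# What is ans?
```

Answer: 10

Derivation:
Trace (tracking ans):
n = 15  # -> n = 15
a = 10  # -> a = 10
ans = n & a  # -> ans = 10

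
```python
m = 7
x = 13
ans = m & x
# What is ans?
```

Trace (tracking ans):
m = 7  # -> m = 7
x = 13  # -> x = 13
ans = m & x  # -> ans = 5

Answer: 5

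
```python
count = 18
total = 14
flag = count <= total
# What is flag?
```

Answer: False

Derivation:
Trace (tracking flag):
count = 18  # -> count = 18
total = 14  # -> total = 14
flag = count <= total  # -> flag = False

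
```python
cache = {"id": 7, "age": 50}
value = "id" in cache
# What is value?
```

Answer: True

Derivation:
Trace (tracking value):
cache = {'id': 7, 'age': 50}  # -> cache = {'id': 7, 'age': 50}
value = 'id' in cache  # -> value = True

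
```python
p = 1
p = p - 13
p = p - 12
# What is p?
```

Answer: -24

Derivation:
Trace (tracking p):
p = 1  # -> p = 1
p = p - 13  # -> p = -12
p = p - 12  # -> p = -24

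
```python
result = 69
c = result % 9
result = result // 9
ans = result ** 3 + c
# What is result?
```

Trace (tracking result):
result = 69  # -> result = 69
c = result % 9  # -> c = 6
result = result // 9  # -> result = 7
ans = result ** 3 + c  # -> ans = 349

Answer: 7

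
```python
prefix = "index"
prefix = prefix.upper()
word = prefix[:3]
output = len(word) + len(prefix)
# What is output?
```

Answer: 8

Derivation:
Trace (tracking output):
prefix = 'index'  # -> prefix = 'index'
prefix = prefix.upper()  # -> prefix = 'INDEX'
word = prefix[:3]  # -> word = 'IND'
output = len(word) + len(prefix)  # -> output = 8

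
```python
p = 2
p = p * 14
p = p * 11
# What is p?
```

Trace (tracking p):
p = 2  # -> p = 2
p = p * 14  # -> p = 28
p = p * 11  # -> p = 308

Answer: 308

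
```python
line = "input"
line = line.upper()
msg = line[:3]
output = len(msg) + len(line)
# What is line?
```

Trace (tracking line):
line = 'input'  # -> line = 'input'
line = line.upper()  # -> line = 'INPUT'
msg = line[:3]  # -> msg = 'INP'
output = len(msg) + len(line)  # -> output = 8

Answer: 'INPUT'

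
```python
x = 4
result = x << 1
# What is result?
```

Trace (tracking result):
x = 4  # -> x = 4
result = x << 1  # -> result = 8

Answer: 8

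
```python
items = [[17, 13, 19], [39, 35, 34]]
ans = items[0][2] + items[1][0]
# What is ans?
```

Trace (tracking ans):
items = [[17, 13, 19], [39, 35, 34]]  # -> items = [[17, 13, 19], [39, 35, 34]]
ans = items[0][2] + items[1][0]  # -> ans = 58

Answer: 58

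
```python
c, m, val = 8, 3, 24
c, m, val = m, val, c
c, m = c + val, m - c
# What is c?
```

Answer: 11

Derivation:
Trace (tracking c):
c, m, val = (8, 3, 24)  # -> c = 8, m = 3, val = 24
c, m, val = (m, val, c)  # -> c = 3, m = 24, val = 8
c, m = (c + val, m - c)  # -> c = 11, m = 21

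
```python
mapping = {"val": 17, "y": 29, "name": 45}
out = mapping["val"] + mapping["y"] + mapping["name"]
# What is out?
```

Trace (tracking out):
mapping = {'val': 17, 'y': 29, 'name': 45}  # -> mapping = {'val': 17, 'y': 29, 'name': 45}
out = mapping['val'] + mapping['y'] + mapping['name']  # -> out = 91

Answer: 91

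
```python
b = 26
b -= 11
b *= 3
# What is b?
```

Trace (tracking b):
b = 26  # -> b = 26
b -= 11  # -> b = 15
b *= 3  # -> b = 45

Answer: 45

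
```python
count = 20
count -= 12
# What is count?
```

Trace (tracking count):
count = 20  # -> count = 20
count -= 12  # -> count = 8

Answer: 8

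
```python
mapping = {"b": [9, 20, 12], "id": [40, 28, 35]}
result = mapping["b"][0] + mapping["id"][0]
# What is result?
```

Answer: 49

Derivation:
Trace (tracking result):
mapping = {'b': [9, 20, 12], 'id': [40, 28, 35]}  # -> mapping = {'b': [9, 20, 12], 'id': [40, 28, 35]}
result = mapping['b'][0] + mapping['id'][0]  # -> result = 49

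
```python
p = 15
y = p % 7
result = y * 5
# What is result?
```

Trace (tracking result):
p = 15  # -> p = 15
y = p % 7  # -> y = 1
result = y * 5  # -> result = 5

Answer: 5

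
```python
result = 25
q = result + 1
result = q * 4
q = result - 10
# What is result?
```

Answer: 104

Derivation:
Trace (tracking result):
result = 25  # -> result = 25
q = result + 1  # -> q = 26
result = q * 4  # -> result = 104
q = result - 10  # -> q = 94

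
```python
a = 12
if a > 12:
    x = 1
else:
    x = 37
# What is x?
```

Answer: 37

Derivation:
Trace (tracking x):
a = 12  # -> a = 12
if a > 12:  # condition is False
else:
    x = 37  # -> x = 37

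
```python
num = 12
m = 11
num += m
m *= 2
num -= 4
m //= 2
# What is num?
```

Trace (tracking num):
num = 12  # -> num = 12
m = 11  # -> m = 11
num += m  # -> num = 23
m *= 2  # -> m = 22
num -= 4  # -> num = 19
m //= 2  # -> m = 11

Answer: 19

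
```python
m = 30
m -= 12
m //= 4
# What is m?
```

Answer: 4

Derivation:
Trace (tracking m):
m = 30  # -> m = 30
m -= 12  # -> m = 18
m //= 4  # -> m = 4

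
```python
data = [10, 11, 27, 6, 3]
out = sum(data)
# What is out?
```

Answer: 57

Derivation:
Trace (tracking out):
data = [10, 11, 27, 6, 3]  # -> data = [10, 11, 27, 6, 3]
out = sum(data)  # -> out = 57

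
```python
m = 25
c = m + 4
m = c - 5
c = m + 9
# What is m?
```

Trace (tracking m):
m = 25  # -> m = 25
c = m + 4  # -> c = 29
m = c - 5  # -> m = 24
c = m + 9  # -> c = 33

Answer: 24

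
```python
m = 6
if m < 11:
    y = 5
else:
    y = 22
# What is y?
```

Trace (tracking y):
m = 6  # -> m = 6
if m < 11:  # condition is True
    y = 5  # -> y = 5

Answer: 5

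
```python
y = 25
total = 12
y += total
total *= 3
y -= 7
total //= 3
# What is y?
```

Trace (tracking y):
y = 25  # -> y = 25
total = 12  # -> total = 12
y += total  # -> y = 37
total *= 3  # -> total = 36
y -= 7  # -> y = 30
total //= 3  # -> total = 12

Answer: 30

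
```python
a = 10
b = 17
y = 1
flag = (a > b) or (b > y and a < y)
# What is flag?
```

Trace (tracking flag):
a = 10  # -> a = 10
b = 17  # -> b = 17
y = 1  # -> y = 1
flag = a > b or (b > y and a < y)  # -> flag = False

Answer: False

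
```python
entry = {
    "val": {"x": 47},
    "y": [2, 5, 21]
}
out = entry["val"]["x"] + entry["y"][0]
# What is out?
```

Trace (tracking out):
entry = {'val': {'x': 47}, 'y': [2, 5, 21]}  # -> entry = {'val': {'x': 47}, 'y': [2, 5, 21]}
out = entry['val']['x'] + entry['y'][0]  # -> out = 49

Answer: 49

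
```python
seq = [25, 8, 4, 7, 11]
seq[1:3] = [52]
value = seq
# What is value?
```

Answer: [25, 52, 7, 11]

Derivation:
Trace (tracking value):
seq = [25, 8, 4, 7, 11]  # -> seq = [25, 8, 4, 7, 11]
seq[1:3] = [52]  # -> seq = [25, 52, 7, 11]
value = seq  # -> value = [25, 52, 7, 11]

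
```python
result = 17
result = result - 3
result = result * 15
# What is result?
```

Trace (tracking result):
result = 17  # -> result = 17
result = result - 3  # -> result = 14
result = result * 15  # -> result = 210

Answer: 210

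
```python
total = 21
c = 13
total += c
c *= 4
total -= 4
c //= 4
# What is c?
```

Answer: 13

Derivation:
Trace (tracking c):
total = 21  # -> total = 21
c = 13  # -> c = 13
total += c  # -> total = 34
c *= 4  # -> c = 52
total -= 4  # -> total = 30
c //= 4  # -> c = 13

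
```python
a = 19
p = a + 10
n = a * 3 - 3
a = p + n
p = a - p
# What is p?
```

Trace (tracking p):
a = 19  # -> a = 19
p = a + 10  # -> p = 29
n = a * 3 - 3  # -> n = 54
a = p + n  # -> a = 83
p = a - p  # -> p = 54

Answer: 54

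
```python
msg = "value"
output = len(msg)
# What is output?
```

Answer: 5

Derivation:
Trace (tracking output):
msg = 'value'  # -> msg = 'value'
output = len(msg)  # -> output = 5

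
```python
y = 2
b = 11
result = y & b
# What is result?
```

Trace (tracking result):
y = 2  # -> y = 2
b = 11  # -> b = 11
result = y & b  # -> result = 2

Answer: 2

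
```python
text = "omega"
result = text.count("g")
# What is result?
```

Trace (tracking result):
text = 'omega'  # -> text = 'omega'
result = text.count('g')  # -> result = 1

Answer: 1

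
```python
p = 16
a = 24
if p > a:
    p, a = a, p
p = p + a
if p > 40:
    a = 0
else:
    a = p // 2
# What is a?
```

Answer: 20

Derivation:
Trace (tracking a):
p = 16  # -> p = 16
a = 24  # -> a = 24
if p > a:  # condition is False
p = p + a  # -> p = 40
if p > 40:  # condition is False
else:
    a = p // 2  # -> a = 20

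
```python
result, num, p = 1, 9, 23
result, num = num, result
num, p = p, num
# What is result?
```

Answer: 9

Derivation:
Trace (tracking result):
result, num, p = (1, 9, 23)  # -> result = 1, num = 9, p = 23
result, num = (num, result)  # -> result = 9, num = 1
num, p = (p, num)  # -> num = 23, p = 1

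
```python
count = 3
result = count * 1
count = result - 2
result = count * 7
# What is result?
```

Trace (tracking result):
count = 3  # -> count = 3
result = count * 1  # -> result = 3
count = result - 2  # -> count = 1
result = count * 7  # -> result = 7

Answer: 7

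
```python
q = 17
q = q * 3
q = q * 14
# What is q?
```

Trace (tracking q):
q = 17  # -> q = 17
q = q * 3  # -> q = 51
q = q * 14  # -> q = 714

Answer: 714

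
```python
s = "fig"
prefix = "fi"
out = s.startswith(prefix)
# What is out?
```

Trace (tracking out):
s = 'fig'  # -> s = 'fig'
prefix = 'fi'  # -> prefix = 'fi'
out = s.startswith(prefix)  # -> out = True

Answer: True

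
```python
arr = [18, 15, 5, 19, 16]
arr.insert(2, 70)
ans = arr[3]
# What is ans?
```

Answer: 5

Derivation:
Trace (tracking ans):
arr = [18, 15, 5, 19, 16]  # -> arr = [18, 15, 5, 19, 16]
arr.insert(2, 70)  # -> arr = [18, 15, 70, 5, 19, 16]
ans = arr[3]  # -> ans = 5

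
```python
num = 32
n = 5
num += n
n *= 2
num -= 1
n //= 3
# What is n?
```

Answer: 3

Derivation:
Trace (tracking n):
num = 32  # -> num = 32
n = 5  # -> n = 5
num += n  # -> num = 37
n *= 2  # -> n = 10
num -= 1  # -> num = 36
n //= 3  # -> n = 3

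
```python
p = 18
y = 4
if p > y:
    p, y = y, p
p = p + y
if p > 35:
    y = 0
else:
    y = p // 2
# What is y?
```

Trace (tracking y):
p = 18  # -> p = 18
y = 4  # -> y = 4
if p > y:  # condition is True
    p, y = (y, p)  # -> p = 4, y = 18
p = p + y  # -> p = 22
if p > 35:  # condition is False
else:
    y = p // 2  # -> y = 11

Answer: 11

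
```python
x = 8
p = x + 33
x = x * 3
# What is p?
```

Answer: 41

Derivation:
Trace (tracking p):
x = 8  # -> x = 8
p = x + 33  # -> p = 41
x = x * 3  # -> x = 24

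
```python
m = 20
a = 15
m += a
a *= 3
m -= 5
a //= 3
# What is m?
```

Answer: 30

Derivation:
Trace (tracking m):
m = 20  # -> m = 20
a = 15  # -> a = 15
m += a  # -> m = 35
a *= 3  # -> a = 45
m -= 5  # -> m = 30
a //= 3  # -> a = 15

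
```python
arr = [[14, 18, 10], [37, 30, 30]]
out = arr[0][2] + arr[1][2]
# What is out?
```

Answer: 40

Derivation:
Trace (tracking out):
arr = [[14, 18, 10], [37, 30, 30]]  # -> arr = [[14, 18, 10], [37, 30, 30]]
out = arr[0][2] + arr[1][2]  # -> out = 40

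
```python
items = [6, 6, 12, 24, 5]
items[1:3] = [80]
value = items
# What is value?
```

Trace (tracking value):
items = [6, 6, 12, 24, 5]  # -> items = [6, 6, 12, 24, 5]
items[1:3] = [80]  # -> items = [6, 80, 24, 5]
value = items  # -> value = [6, 80, 24, 5]

Answer: [6, 80, 24, 5]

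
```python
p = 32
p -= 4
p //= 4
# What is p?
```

Trace (tracking p):
p = 32  # -> p = 32
p -= 4  # -> p = 28
p //= 4  # -> p = 7

Answer: 7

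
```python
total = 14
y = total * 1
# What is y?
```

Answer: 14

Derivation:
Trace (tracking y):
total = 14  # -> total = 14
y = total * 1  # -> y = 14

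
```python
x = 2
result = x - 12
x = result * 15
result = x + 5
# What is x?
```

Answer: -150

Derivation:
Trace (tracking x):
x = 2  # -> x = 2
result = x - 12  # -> result = -10
x = result * 15  # -> x = -150
result = x + 5  # -> result = -145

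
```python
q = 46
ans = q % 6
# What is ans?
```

Trace (tracking ans):
q = 46  # -> q = 46
ans = q % 6  # -> ans = 4

Answer: 4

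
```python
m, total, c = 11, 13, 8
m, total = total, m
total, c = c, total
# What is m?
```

Answer: 13

Derivation:
Trace (tracking m):
m, total, c = (11, 13, 8)  # -> m = 11, total = 13, c = 8
m, total = (total, m)  # -> m = 13, total = 11
total, c = (c, total)  # -> total = 8, c = 11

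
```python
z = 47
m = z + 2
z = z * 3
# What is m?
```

Answer: 49

Derivation:
Trace (tracking m):
z = 47  # -> z = 47
m = z + 2  # -> m = 49
z = z * 3  # -> z = 141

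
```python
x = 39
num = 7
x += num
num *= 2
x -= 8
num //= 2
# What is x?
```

Answer: 38

Derivation:
Trace (tracking x):
x = 39  # -> x = 39
num = 7  # -> num = 7
x += num  # -> x = 46
num *= 2  # -> num = 14
x -= 8  # -> x = 38
num //= 2  # -> num = 7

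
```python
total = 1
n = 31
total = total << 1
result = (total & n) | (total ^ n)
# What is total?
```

Answer: 2

Derivation:
Trace (tracking total):
total = 1  # -> total = 1
n = 31  # -> n = 31
total = total << 1  # -> total = 2
result = total & n | total ^ n  # -> result = 31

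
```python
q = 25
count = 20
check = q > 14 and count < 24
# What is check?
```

Answer: True

Derivation:
Trace (tracking check):
q = 25  # -> q = 25
count = 20  # -> count = 20
check = q > 14 and count < 24  # -> check = True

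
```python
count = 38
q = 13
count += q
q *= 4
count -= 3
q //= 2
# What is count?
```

Answer: 48

Derivation:
Trace (tracking count):
count = 38  # -> count = 38
q = 13  # -> q = 13
count += q  # -> count = 51
q *= 4  # -> q = 52
count -= 3  # -> count = 48
q //= 2  # -> q = 26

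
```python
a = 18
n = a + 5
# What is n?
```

Answer: 23

Derivation:
Trace (tracking n):
a = 18  # -> a = 18
n = a + 5  # -> n = 23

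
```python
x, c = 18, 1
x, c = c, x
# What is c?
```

Trace (tracking c):
x, c = (18, 1)  # -> x = 18, c = 1
x, c = (c, x)  # -> x = 1, c = 18

Answer: 18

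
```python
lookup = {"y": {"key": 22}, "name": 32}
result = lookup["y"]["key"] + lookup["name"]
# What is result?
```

Answer: 54

Derivation:
Trace (tracking result):
lookup = {'y': {'key': 22}, 'name': 32}  # -> lookup = {'y': {'key': 22}, 'name': 32}
result = lookup['y']['key'] + lookup['name']  # -> result = 54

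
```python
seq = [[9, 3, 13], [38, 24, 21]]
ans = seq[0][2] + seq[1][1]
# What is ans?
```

Answer: 37

Derivation:
Trace (tracking ans):
seq = [[9, 3, 13], [38, 24, 21]]  # -> seq = [[9, 3, 13], [38, 24, 21]]
ans = seq[0][2] + seq[1][1]  # -> ans = 37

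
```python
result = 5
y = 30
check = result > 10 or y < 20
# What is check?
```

Trace (tracking check):
result = 5  # -> result = 5
y = 30  # -> y = 30
check = result > 10 or y < 20  # -> check = False

Answer: False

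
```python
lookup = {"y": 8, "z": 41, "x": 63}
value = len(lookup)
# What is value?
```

Trace (tracking value):
lookup = {'y': 8, 'z': 41, 'x': 63}  # -> lookup = {'y': 8, 'z': 41, 'x': 63}
value = len(lookup)  # -> value = 3

Answer: 3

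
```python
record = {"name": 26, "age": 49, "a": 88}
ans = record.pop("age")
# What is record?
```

Trace (tracking record):
record = {'name': 26, 'age': 49, 'a': 88}  # -> record = {'name': 26, 'age': 49, 'a': 88}
ans = record.pop('age')  # -> ans = 49

Answer: {'name': 26, 'a': 88}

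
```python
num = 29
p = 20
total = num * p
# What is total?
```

Answer: 580

Derivation:
Trace (tracking total):
num = 29  # -> num = 29
p = 20  # -> p = 20
total = num * p  # -> total = 580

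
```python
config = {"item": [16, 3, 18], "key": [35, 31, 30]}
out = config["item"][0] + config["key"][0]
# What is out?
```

Answer: 51

Derivation:
Trace (tracking out):
config = {'item': [16, 3, 18], 'key': [35, 31, 30]}  # -> config = {'item': [16, 3, 18], 'key': [35, 31, 30]}
out = config['item'][0] + config['key'][0]  # -> out = 51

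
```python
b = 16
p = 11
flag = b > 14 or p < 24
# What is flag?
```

Trace (tracking flag):
b = 16  # -> b = 16
p = 11  # -> p = 11
flag = b > 14 or p < 24  # -> flag = True

Answer: True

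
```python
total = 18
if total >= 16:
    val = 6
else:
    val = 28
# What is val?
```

Answer: 6

Derivation:
Trace (tracking val):
total = 18  # -> total = 18
if total >= 16:  # condition is True
    val = 6  # -> val = 6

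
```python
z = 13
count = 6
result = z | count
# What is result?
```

Answer: 15

Derivation:
Trace (tracking result):
z = 13  # -> z = 13
count = 6  # -> count = 6
result = z | count  # -> result = 15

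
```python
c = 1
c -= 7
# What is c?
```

Answer: -6

Derivation:
Trace (tracking c):
c = 1  # -> c = 1
c -= 7  # -> c = -6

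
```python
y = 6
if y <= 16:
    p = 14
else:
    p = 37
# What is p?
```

Answer: 14

Derivation:
Trace (tracking p):
y = 6  # -> y = 6
if y <= 16:  # condition is True
    p = 14  # -> p = 14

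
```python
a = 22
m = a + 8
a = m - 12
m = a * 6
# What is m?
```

Trace (tracking m):
a = 22  # -> a = 22
m = a + 8  # -> m = 30
a = m - 12  # -> a = 18
m = a * 6  # -> m = 108

Answer: 108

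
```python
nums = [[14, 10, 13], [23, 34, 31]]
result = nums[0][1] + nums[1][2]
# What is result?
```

Answer: 41

Derivation:
Trace (tracking result):
nums = [[14, 10, 13], [23, 34, 31]]  # -> nums = [[14, 10, 13], [23, 34, 31]]
result = nums[0][1] + nums[1][2]  # -> result = 41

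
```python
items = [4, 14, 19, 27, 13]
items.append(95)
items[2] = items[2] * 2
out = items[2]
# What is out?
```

Answer: 38

Derivation:
Trace (tracking out):
items = [4, 14, 19, 27, 13]  # -> items = [4, 14, 19, 27, 13]
items.append(95)  # -> items = [4, 14, 19, 27, 13, 95]
items[2] = items[2] * 2  # -> items = [4, 14, 38, 27, 13, 95]
out = items[2]  # -> out = 38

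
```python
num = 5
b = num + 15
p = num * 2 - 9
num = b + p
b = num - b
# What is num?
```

Answer: 21

Derivation:
Trace (tracking num):
num = 5  # -> num = 5
b = num + 15  # -> b = 20
p = num * 2 - 9  # -> p = 1
num = b + p  # -> num = 21
b = num - b  # -> b = 1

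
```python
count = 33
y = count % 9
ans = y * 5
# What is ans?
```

Trace (tracking ans):
count = 33  # -> count = 33
y = count % 9  # -> y = 6
ans = y * 5  # -> ans = 30

Answer: 30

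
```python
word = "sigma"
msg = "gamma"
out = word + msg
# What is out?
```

Answer: 'sigmagamma'

Derivation:
Trace (tracking out):
word = 'sigma'  # -> word = 'sigma'
msg = 'gamma'  # -> msg = 'gamma'
out = word + msg  # -> out = 'sigmagamma'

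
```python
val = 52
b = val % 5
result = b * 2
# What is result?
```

Trace (tracking result):
val = 52  # -> val = 52
b = val % 5  # -> b = 2
result = b * 2  # -> result = 4

Answer: 4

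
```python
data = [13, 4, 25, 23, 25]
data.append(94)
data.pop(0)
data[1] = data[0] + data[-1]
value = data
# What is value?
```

Trace (tracking value):
data = [13, 4, 25, 23, 25]  # -> data = [13, 4, 25, 23, 25]
data.append(94)  # -> data = [13, 4, 25, 23, 25, 94]
data.pop(0)  # -> data = [4, 25, 23, 25, 94]
data[1] = data[0] + data[-1]  # -> data = [4, 98, 23, 25, 94]
value = data  # -> value = [4, 98, 23, 25, 94]

Answer: [4, 98, 23, 25, 94]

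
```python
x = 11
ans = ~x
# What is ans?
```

Trace (tracking ans):
x = 11  # -> x = 11
ans = ~x  # -> ans = -12

Answer: -12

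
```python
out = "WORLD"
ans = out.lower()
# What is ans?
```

Answer: 'world'

Derivation:
Trace (tracking ans):
out = 'WORLD'  # -> out = 'WORLD'
ans = out.lower()  # -> ans = 'world'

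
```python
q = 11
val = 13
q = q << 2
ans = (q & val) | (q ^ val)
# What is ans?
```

Answer: 45

Derivation:
Trace (tracking ans):
q = 11  # -> q = 11
val = 13  # -> val = 13
q = q << 2  # -> q = 44
ans = q & val | q ^ val  # -> ans = 45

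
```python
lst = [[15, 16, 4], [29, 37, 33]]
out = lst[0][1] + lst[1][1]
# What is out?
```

Trace (tracking out):
lst = [[15, 16, 4], [29, 37, 33]]  # -> lst = [[15, 16, 4], [29, 37, 33]]
out = lst[0][1] + lst[1][1]  # -> out = 53

Answer: 53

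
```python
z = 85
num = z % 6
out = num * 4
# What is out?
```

Answer: 4

Derivation:
Trace (tracking out):
z = 85  # -> z = 85
num = z % 6  # -> num = 1
out = num * 4  # -> out = 4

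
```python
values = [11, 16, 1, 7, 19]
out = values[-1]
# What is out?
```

Trace (tracking out):
values = [11, 16, 1, 7, 19]  # -> values = [11, 16, 1, 7, 19]
out = values[-1]  # -> out = 19

Answer: 19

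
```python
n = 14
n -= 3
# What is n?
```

Trace (tracking n):
n = 14  # -> n = 14
n -= 3  # -> n = 11

Answer: 11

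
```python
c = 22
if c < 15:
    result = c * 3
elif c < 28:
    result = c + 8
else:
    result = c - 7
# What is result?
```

Trace (tracking result):
c = 22  # -> c = 22
if c < 15:  # condition is False
elif c < 28:  # condition is True
    result = c + 8  # -> result = 30

Answer: 30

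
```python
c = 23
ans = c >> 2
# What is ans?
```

Trace (tracking ans):
c = 23  # -> c = 23
ans = c >> 2  # -> ans = 5

Answer: 5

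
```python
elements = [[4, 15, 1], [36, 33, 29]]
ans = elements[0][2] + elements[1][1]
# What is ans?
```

Answer: 34

Derivation:
Trace (tracking ans):
elements = [[4, 15, 1], [36, 33, 29]]  # -> elements = [[4, 15, 1], [36, 33, 29]]
ans = elements[0][2] + elements[1][1]  # -> ans = 34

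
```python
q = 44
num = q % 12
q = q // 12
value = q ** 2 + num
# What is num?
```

Answer: 8

Derivation:
Trace (tracking num):
q = 44  # -> q = 44
num = q % 12  # -> num = 8
q = q // 12  # -> q = 3
value = q ** 2 + num  # -> value = 17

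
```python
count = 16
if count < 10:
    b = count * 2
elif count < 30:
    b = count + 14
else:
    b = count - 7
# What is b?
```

Trace (tracking b):
count = 16  # -> count = 16
if count < 10:  # condition is False
elif count < 30:  # condition is True
    b = count + 14  # -> b = 30

Answer: 30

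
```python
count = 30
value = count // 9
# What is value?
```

Answer: 3

Derivation:
Trace (tracking value):
count = 30  # -> count = 30
value = count // 9  # -> value = 3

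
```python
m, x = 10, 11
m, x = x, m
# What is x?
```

Trace (tracking x):
m, x = (10, 11)  # -> m = 10, x = 11
m, x = (x, m)  # -> m = 11, x = 10

Answer: 10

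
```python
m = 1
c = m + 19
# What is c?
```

Answer: 20

Derivation:
Trace (tracking c):
m = 1  # -> m = 1
c = m + 19  # -> c = 20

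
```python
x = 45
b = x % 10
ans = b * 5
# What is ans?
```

Trace (tracking ans):
x = 45  # -> x = 45
b = x % 10  # -> b = 5
ans = b * 5  # -> ans = 25

Answer: 25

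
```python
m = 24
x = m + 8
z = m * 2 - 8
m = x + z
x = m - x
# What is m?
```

Answer: 72

Derivation:
Trace (tracking m):
m = 24  # -> m = 24
x = m + 8  # -> x = 32
z = m * 2 - 8  # -> z = 40
m = x + z  # -> m = 72
x = m - x  # -> x = 40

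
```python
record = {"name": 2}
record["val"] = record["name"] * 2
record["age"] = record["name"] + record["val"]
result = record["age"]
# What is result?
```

Trace (tracking result):
record = {'name': 2}  # -> record = {'name': 2}
record['val'] = record['name'] * 2  # -> record = {'name': 2, 'val': 4}
record['age'] = record['name'] + record['val']  # -> record = {'name': 2, 'val': 4, 'age': 6}
result = record['age']  # -> result = 6

Answer: 6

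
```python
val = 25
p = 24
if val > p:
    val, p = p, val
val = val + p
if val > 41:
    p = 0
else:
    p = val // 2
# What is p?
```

Trace (tracking p):
val = 25  # -> val = 25
p = 24  # -> p = 24
if val > p:  # condition is True
    val, p = (p, val)  # -> val = 24, p = 25
val = val + p  # -> val = 49
if val > 41:  # condition is True
    p = 0  # -> p = 0

Answer: 0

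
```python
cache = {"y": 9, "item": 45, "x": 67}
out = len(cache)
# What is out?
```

Answer: 3

Derivation:
Trace (tracking out):
cache = {'y': 9, 'item': 45, 'x': 67}  # -> cache = {'y': 9, 'item': 45, 'x': 67}
out = len(cache)  # -> out = 3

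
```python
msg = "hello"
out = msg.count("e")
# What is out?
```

Answer: 1

Derivation:
Trace (tracking out):
msg = 'hello'  # -> msg = 'hello'
out = msg.count('e')  # -> out = 1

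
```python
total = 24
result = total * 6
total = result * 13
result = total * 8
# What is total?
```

Answer: 1872

Derivation:
Trace (tracking total):
total = 24  # -> total = 24
result = total * 6  # -> result = 144
total = result * 13  # -> total = 1872
result = total * 8  # -> result = 14976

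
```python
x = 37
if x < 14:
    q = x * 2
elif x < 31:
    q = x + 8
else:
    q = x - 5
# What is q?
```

Answer: 32

Derivation:
Trace (tracking q):
x = 37  # -> x = 37
if x < 14:  # condition is False
elif x < 31:  # condition is False
else:
    q = x - 5  # -> q = 32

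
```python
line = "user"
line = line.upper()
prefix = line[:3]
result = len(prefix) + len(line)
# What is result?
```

Trace (tracking result):
line = 'user'  # -> line = 'user'
line = line.upper()  # -> line = 'USER'
prefix = line[:3]  # -> prefix = 'USE'
result = len(prefix) + len(line)  # -> result = 7

Answer: 7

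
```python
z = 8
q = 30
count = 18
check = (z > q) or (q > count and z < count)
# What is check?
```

Answer: True

Derivation:
Trace (tracking check):
z = 8  # -> z = 8
q = 30  # -> q = 30
count = 18  # -> count = 18
check = z > q or (q > count and z < count)  # -> check = True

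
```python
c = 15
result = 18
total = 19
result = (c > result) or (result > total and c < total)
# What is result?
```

Answer: False

Derivation:
Trace (tracking result):
c = 15  # -> c = 15
result = 18  # -> result = 18
total = 19  # -> total = 19
result = c > result or (result > total and c < total)  # -> result = False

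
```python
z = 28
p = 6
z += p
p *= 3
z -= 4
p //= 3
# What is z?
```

Trace (tracking z):
z = 28  # -> z = 28
p = 6  # -> p = 6
z += p  # -> z = 34
p *= 3  # -> p = 18
z -= 4  # -> z = 30
p //= 3  # -> p = 6

Answer: 30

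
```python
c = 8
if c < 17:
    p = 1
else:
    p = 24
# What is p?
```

Trace (tracking p):
c = 8  # -> c = 8
if c < 17:  # condition is True
    p = 1  # -> p = 1

Answer: 1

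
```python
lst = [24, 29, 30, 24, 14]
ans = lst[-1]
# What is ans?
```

Trace (tracking ans):
lst = [24, 29, 30, 24, 14]  # -> lst = [24, 29, 30, 24, 14]
ans = lst[-1]  # -> ans = 14

Answer: 14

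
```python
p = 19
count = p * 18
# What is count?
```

Answer: 342

Derivation:
Trace (tracking count):
p = 19  # -> p = 19
count = p * 18  # -> count = 342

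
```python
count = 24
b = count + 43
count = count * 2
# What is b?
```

Answer: 67

Derivation:
Trace (tracking b):
count = 24  # -> count = 24
b = count + 43  # -> b = 67
count = count * 2  # -> count = 48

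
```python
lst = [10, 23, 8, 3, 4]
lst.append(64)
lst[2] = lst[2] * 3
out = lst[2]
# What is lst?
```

Trace (tracking lst):
lst = [10, 23, 8, 3, 4]  # -> lst = [10, 23, 8, 3, 4]
lst.append(64)  # -> lst = [10, 23, 8, 3, 4, 64]
lst[2] = lst[2] * 3  # -> lst = [10, 23, 24, 3, 4, 64]
out = lst[2]  # -> out = 24

Answer: [10, 23, 24, 3, 4, 64]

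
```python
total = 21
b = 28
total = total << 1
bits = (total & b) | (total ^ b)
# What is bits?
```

Trace (tracking bits):
total = 21  # -> total = 21
b = 28  # -> b = 28
total = total << 1  # -> total = 42
bits = total & b | total ^ b  # -> bits = 62

Answer: 62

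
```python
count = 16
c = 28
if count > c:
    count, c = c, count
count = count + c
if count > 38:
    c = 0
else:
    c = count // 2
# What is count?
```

Trace (tracking count):
count = 16  # -> count = 16
c = 28  # -> c = 28
if count > c:  # condition is False
count = count + c  # -> count = 44
if count > 38:  # condition is True
    c = 0  # -> c = 0

Answer: 44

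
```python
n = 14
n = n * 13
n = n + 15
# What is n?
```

Trace (tracking n):
n = 14  # -> n = 14
n = n * 13  # -> n = 182
n = n + 15  # -> n = 197

Answer: 197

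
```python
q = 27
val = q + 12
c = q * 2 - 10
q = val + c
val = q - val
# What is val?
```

Trace (tracking val):
q = 27  # -> q = 27
val = q + 12  # -> val = 39
c = q * 2 - 10  # -> c = 44
q = val + c  # -> q = 83
val = q - val  # -> val = 44

Answer: 44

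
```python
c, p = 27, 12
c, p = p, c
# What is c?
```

Answer: 12

Derivation:
Trace (tracking c):
c, p = (27, 12)  # -> c = 27, p = 12
c, p = (p, c)  # -> c = 12, p = 27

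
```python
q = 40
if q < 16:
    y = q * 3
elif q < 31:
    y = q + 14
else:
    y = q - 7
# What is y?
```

Trace (tracking y):
q = 40  # -> q = 40
if q < 16:  # condition is False
elif q < 31:  # condition is False
else:
    y = q - 7  # -> y = 33

Answer: 33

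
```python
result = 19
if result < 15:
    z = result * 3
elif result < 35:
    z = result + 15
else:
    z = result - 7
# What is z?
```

Answer: 34

Derivation:
Trace (tracking z):
result = 19  # -> result = 19
if result < 15:  # condition is False
elif result < 35:  # condition is True
    z = result + 15  # -> z = 34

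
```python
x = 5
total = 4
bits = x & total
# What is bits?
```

Answer: 4

Derivation:
Trace (tracking bits):
x = 5  # -> x = 5
total = 4  # -> total = 4
bits = x & total  # -> bits = 4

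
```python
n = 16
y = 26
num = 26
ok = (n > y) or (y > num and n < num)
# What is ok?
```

Answer: False

Derivation:
Trace (tracking ok):
n = 16  # -> n = 16
y = 26  # -> y = 26
num = 26  # -> num = 26
ok = n > y or (y > num and n < num)  # -> ok = False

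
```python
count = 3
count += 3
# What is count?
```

Trace (tracking count):
count = 3  # -> count = 3
count += 3  # -> count = 6

Answer: 6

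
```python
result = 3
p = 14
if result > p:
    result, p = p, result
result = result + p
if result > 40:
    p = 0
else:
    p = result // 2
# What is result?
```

Trace (tracking result):
result = 3  # -> result = 3
p = 14  # -> p = 14
if result > p:  # condition is False
result = result + p  # -> result = 17
if result > 40:  # condition is False
else:
    p = result // 2  # -> p = 8

Answer: 17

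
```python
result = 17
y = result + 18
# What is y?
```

Answer: 35

Derivation:
Trace (tracking y):
result = 17  # -> result = 17
y = result + 18  # -> y = 35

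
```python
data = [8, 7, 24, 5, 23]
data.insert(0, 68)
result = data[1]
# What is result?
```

Answer: 8

Derivation:
Trace (tracking result):
data = [8, 7, 24, 5, 23]  # -> data = [8, 7, 24, 5, 23]
data.insert(0, 68)  # -> data = [68, 8, 7, 24, 5, 23]
result = data[1]  # -> result = 8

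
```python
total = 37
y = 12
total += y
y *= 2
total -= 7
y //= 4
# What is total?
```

Trace (tracking total):
total = 37  # -> total = 37
y = 12  # -> y = 12
total += y  # -> total = 49
y *= 2  # -> y = 24
total -= 7  # -> total = 42
y //= 4  # -> y = 6

Answer: 42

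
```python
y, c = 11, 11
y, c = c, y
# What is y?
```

Trace (tracking y):
y, c = (11, 11)  # -> y = 11, c = 11
y, c = (c, y)  # -> y = 11, c = 11

Answer: 11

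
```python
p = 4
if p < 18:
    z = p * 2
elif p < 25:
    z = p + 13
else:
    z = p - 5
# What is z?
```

Trace (tracking z):
p = 4  # -> p = 4
if p < 18:  # condition is True
    z = p * 2  # -> z = 8

Answer: 8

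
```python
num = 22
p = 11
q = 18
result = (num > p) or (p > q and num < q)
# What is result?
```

Trace (tracking result):
num = 22  # -> num = 22
p = 11  # -> p = 11
q = 18  # -> q = 18
result = num > p or (p > q and num < q)  # -> result = True

Answer: True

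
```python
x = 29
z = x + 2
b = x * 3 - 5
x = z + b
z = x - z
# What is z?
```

Trace (tracking z):
x = 29  # -> x = 29
z = x + 2  # -> z = 31
b = x * 3 - 5  # -> b = 82
x = z + b  # -> x = 113
z = x - z  # -> z = 82

Answer: 82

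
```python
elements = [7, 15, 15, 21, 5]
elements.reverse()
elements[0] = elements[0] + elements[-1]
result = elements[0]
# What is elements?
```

Trace (tracking elements):
elements = [7, 15, 15, 21, 5]  # -> elements = [7, 15, 15, 21, 5]
elements.reverse()  # -> elements = [5, 21, 15, 15, 7]
elements[0] = elements[0] + elements[-1]  # -> elements = [12, 21, 15, 15, 7]
result = elements[0]  # -> result = 12

Answer: [12, 21, 15, 15, 7]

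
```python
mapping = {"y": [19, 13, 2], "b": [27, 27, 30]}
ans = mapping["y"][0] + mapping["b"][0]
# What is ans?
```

Answer: 46

Derivation:
Trace (tracking ans):
mapping = {'y': [19, 13, 2], 'b': [27, 27, 30]}  # -> mapping = {'y': [19, 13, 2], 'b': [27, 27, 30]}
ans = mapping['y'][0] + mapping['b'][0]  # -> ans = 46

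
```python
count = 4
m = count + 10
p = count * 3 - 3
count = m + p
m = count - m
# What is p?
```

Trace (tracking p):
count = 4  # -> count = 4
m = count + 10  # -> m = 14
p = count * 3 - 3  # -> p = 9
count = m + p  # -> count = 23
m = count - m  # -> m = 9

Answer: 9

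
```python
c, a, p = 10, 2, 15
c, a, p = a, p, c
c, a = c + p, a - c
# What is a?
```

Answer: 13

Derivation:
Trace (tracking a):
c, a, p = (10, 2, 15)  # -> c = 10, a = 2, p = 15
c, a, p = (a, p, c)  # -> c = 2, a = 15, p = 10
c, a = (c + p, a - c)  # -> c = 12, a = 13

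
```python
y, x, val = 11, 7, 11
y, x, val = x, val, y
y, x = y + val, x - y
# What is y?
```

Trace (tracking y):
y, x, val = (11, 7, 11)  # -> y = 11, x = 7, val = 11
y, x, val = (x, val, y)  # -> y = 7, x = 11, val = 11
y, x = (y + val, x - y)  # -> y = 18, x = 4

Answer: 18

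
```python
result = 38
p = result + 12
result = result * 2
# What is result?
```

Trace (tracking result):
result = 38  # -> result = 38
p = result + 12  # -> p = 50
result = result * 2  # -> result = 76

Answer: 76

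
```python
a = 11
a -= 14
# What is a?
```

Answer: -3

Derivation:
Trace (tracking a):
a = 11  # -> a = 11
a -= 14  # -> a = -3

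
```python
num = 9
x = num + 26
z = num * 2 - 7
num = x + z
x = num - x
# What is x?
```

Answer: 11

Derivation:
Trace (tracking x):
num = 9  # -> num = 9
x = num + 26  # -> x = 35
z = num * 2 - 7  # -> z = 11
num = x + z  # -> num = 46
x = num - x  # -> x = 11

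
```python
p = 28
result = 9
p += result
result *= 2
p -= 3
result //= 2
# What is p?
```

Answer: 34

Derivation:
Trace (tracking p):
p = 28  # -> p = 28
result = 9  # -> result = 9
p += result  # -> p = 37
result *= 2  # -> result = 18
p -= 3  # -> p = 34
result //= 2  # -> result = 9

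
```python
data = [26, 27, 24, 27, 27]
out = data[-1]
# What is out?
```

Trace (tracking out):
data = [26, 27, 24, 27, 27]  # -> data = [26, 27, 24, 27, 27]
out = data[-1]  # -> out = 27

Answer: 27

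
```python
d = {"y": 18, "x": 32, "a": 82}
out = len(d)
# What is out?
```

Answer: 3

Derivation:
Trace (tracking out):
d = {'y': 18, 'x': 32, 'a': 82}  # -> d = {'y': 18, 'x': 32, 'a': 82}
out = len(d)  # -> out = 3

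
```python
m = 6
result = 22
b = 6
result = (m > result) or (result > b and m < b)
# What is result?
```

Trace (tracking result):
m = 6  # -> m = 6
result = 22  # -> result = 22
b = 6  # -> b = 6
result = m > result or (result > b and m < b)  # -> result = False

Answer: False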